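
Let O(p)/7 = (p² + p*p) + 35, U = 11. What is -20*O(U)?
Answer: -38780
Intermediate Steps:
O(p) = 245 + 14*p² (O(p) = 7*((p² + p*p) + 35) = 7*((p² + p²) + 35) = 7*(2*p² + 35) = 7*(35 + 2*p²) = 245 + 14*p²)
-20*O(U) = -20*(245 + 14*11²) = -20*(245 + 14*121) = -20*(245 + 1694) = -20*1939 = -38780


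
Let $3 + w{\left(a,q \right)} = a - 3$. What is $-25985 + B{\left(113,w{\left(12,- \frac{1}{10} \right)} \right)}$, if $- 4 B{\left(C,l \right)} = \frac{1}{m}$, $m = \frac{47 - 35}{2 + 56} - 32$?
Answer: $- \frac{95832651}{3688} \approx -25985.0$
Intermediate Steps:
$w{\left(a,q \right)} = -6 + a$ ($w{\left(a,q \right)} = -3 + \left(a - 3\right) = -3 + \left(-3 + a\right) = -6 + a$)
$m = - \frac{922}{29}$ ($m = \frac{12}{58} - 32 = 12 \cdot \frac{1}{58} - 32 = \frac{6}{29} - 32 = - \frac{922}{29} \approx -31.793$)
$B{\left(C,l \right)} = \frac{29}{3688}$ ($B{\left(C,l \right)} = - \frac{1}{4 \left(- \frac{922}{29}\right)} = \left(- \frac{1}{4}\right) \left(- \frac{29}{922}\right) = \frac{29}{3688}$)
$-25985 + B{\left(113,w{\left(12,- \frac{1}{10} \right)} \right)} = -25985 + \frac{29}{3688} = - \frac{95832651}{3688}$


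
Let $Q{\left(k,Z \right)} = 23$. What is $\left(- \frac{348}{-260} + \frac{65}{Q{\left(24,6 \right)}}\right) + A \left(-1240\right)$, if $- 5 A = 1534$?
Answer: $\frac{568752066}{1495} \approx 3.8044 \cdot 10^{5}$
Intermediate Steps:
$A = - \frac{1534}{5}$ ($A = \left(- \frac{1}{5}\right) 1534 = - \frac{1534}{5} \approx -306.8$)
$\left(- \frac{348}{-260} + \frac{65}{Q{\left(24,6 \right)}}\right) + A \left(-1240\right) = \left(- \frac{348}{-260} + \frac{65}{23}\right) - -380432 = \left(\left(-348\right) \left(- \frac{1}{260}\right) + 65 \cdot \frac{1}{23}\right) + 380432 = \left(\frac{87}{65} + \frac{65}{23}\right) + 380432 = \frac{6226}{1495} + 380432 = \frac{568752066}{1495}$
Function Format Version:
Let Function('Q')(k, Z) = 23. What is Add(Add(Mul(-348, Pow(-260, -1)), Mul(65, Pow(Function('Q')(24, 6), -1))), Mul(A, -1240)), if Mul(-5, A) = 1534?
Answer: Rational(568752066, 1495) ≈ 3.8044e+5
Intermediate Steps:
A = Rational(-1534, 5) (A = Mul(Rational(-1, 5), 1534) = Rational(-1534, 5) ≈ -306.80)
Add(Add(Mul(-348, Pow(-260, -1)), Mul(65, Pow(Function('Q')(24, 6), -1))), Mul(A, -1240)) = Add(Add(Mul(-348, Pow(-260, -1)), Mul(65, Pow(23, -1))), Mul(Rational(-1534, 5), -1240)) = Add(Add(Mul(-348, Rational(-1, 260)), Mul(65, Rational(1, 23))), 380432) = Add(Add(Rational(87, 65), Rational(65, 23)), 380432) = Add(Rational(6226, 1495), 380432) = Rational(568752066, 1495)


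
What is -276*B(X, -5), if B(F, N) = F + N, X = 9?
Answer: -1104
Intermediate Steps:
-276*B(X, -5) = -276*(9 - 5) = -276*4 = -1104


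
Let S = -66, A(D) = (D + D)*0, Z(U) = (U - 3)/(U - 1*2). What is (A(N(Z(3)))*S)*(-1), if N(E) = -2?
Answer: 0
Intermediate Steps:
Z(U) = (-3 + U)/(-2 + U) (Z(U) = (-3 + U)/(U - 2) = (-3 + U)/(-2 + U))
A(D) = 0 (A(D) = (2*D)*0 = 0)
(A(N(Z(3)))*S)*(-1) = (0*(-66))*(-1) = 0*(-1) = 0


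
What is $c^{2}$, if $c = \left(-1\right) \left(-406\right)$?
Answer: $164836$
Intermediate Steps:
$c = 406$
$c^{2} = 406^{2} = 164836$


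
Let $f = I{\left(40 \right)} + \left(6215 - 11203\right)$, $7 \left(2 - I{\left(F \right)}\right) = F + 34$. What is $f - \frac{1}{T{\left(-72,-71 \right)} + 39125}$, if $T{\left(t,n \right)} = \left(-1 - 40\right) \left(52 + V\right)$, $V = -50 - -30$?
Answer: $- \frac{1322547495}{264691} \approx -4996.6$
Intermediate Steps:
$I{\left(F \right)} = - \frac{20}{7} - \frac{F}{7}$ ($I{\left(F \right)} = 2 - \frac{F + 34}{7} = 2 - \frac{34 + F}{7} = 2 - \left(\frac{34}{7} + \frac{F}{7}\right) = - \frac{20}{7} - \frac{F}{7}$)
$V = -20$ ($V = -50 + 30 = -20$)
$T{\left(t,n \right)} = -1312$ ($T{\left(t,n \right)} = \left(-1 - 40\right) \left(52 - 20\right) = \left(-41\right) 32 = -1312$)
$f = - \frac{34976}{7}$ ($f = \left(- \frac{20}{7} - \frac{40}{7}\right) + \left(6215 - 11203\right) = - \frac{60}{7} - 4988 = - \frac{34976}{7} \approx -4996.6$)
$f - \frac{1}{T{\left(-72,-71 \right)} + 39125} = - \frac{34976}{7} - \frac{1}{-1312 + 39125} = - \frac{34976}{7} - \frac{1}{37813} = - \frac{1322547495}{264691}$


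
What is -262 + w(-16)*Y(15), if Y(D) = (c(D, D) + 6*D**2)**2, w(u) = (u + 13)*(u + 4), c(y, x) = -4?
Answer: 65221514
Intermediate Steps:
w(u) = (4 + u)*(13 + u) (w(u) = (13 + u)*(4 + u) = (4 + u)*(13 + u))
Y(D) = (-4 + 6*D**2)**2
-262 + w(-16)*Y(15) = -262 + (52 + (-16)**2 + 17*(-16))*(4*(-2 + 3*15**2)**2) = -262 + (52 + 256 - 272)*(4*(-2 + 3*225)**2) = -262 + 36*(4*(-2 + 675)**2) = -262 + 36*(4*673**2) = -262 + 36*(4*452929) = -262 + 36*1811716 = -262 + 65221776 = 65221514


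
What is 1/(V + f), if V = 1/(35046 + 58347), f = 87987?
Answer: 93393/8217369892 ≈ 1.1365e-5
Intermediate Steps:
V = 1/93393 ≈ 1.0707e-5
1/(V + f) = 1/(1/93393 + 87987) = 1/(8217369892/93393) = 93393/8217369892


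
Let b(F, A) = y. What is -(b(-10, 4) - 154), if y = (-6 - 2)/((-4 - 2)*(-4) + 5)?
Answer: 4474/29 ≈ 154.28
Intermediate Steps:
y = -8/29 (y = -8/(-6*(-4) + 5) = -8/(24 + 5) = -8/29 ≈ -0.27586)
b(F, A) = -8/29
-(b(-10, 4) - 154) = -(-8/29 - 154) = -1*(-4474/29) = 4474/29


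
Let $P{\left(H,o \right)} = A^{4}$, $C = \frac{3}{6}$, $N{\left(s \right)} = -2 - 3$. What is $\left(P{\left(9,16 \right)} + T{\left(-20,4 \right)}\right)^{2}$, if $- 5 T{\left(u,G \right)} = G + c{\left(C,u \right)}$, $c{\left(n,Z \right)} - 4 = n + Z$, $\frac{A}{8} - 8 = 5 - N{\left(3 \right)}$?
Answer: $\frac{18488426087295222289}{100} \approx 1.8488 \cdot 10^{17}$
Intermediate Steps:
$N{\left(s \right)} = -5$
$C = \frac{1}{2}$ ($C = 3 \cdot \frac{1}{6} = \frac{1}{2} \approx 0.5$)
$A = 144$ ($A = 64 + 8 \left(5 - -5\right) = 64 + 8 \left(5 + 5\right) = 64 + 8 \cdot 10 = 64 + 80 = 144$)
$c{\left(n,Z \right)} = 4 + Z + n$ ($c{\left(n,Z \right)} = 4 + \left(n + Z\right) = 4 + \left(Z + n\right) = 4 + Z + n$)
$T{\left(u,G \right)} = - \frac{9}{10} - \frac{G}{5} - \frac{u}{5}$ ($T{\left(u,G \right)} = - \frac{G + \left(4 + u + \frac{1}{2}\right)}{5} = - \frac{G + \left(\frac{9}{2} + u\right)}{5} = - \frac{\frac{9}{2} + G + u}{5} = - \frac{9}{10} - \frac{G}{5} - \frac{u}{5}$)
$P{\left(H,o \right)} = 429981696$ ($P{\left(H,o \right)} = 144^{4} = 429981696$)
$\left(P{\left(9,16 \right)} + T{\left(-20,4 \right)}\right)^{2} = \left(429981696 - - \frac{23}{10}\right)^{2} = \left(429981696 + \frac{23}{10}\right)^{2} = \left(\frac{4299816983}{10}\right)^{2} = \frac{18488426087295222289}{100}$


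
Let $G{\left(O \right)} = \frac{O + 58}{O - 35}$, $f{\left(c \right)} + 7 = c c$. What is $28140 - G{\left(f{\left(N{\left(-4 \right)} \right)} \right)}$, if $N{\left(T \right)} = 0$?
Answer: $\frac{393977}{14} \approx 28141.0$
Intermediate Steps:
$f{\left(c \right)} = -7 + c^{2}$ ($f{\left(c \right)} = -7 + c c = -7 + c^{2}$)
$G{\left(O \right)} = \frac{58 + O}{-35 + O}$
$28140 - G{\left(f{\left(N{\left(-4 \right)} \right)} \right)} = 28140 - \frac{58 - \left(7 - 0^{2}\right)}{-35 - \left(7 - 0^{2}\right)} = 28140 - \frac{58 + \left(-7 + 0\right)}{-35 + \left(-7 + 0\right)} = 28140 - \frac{58 - 7}{-35 - 7} = 28140 - \frac{1}{-42} \cdot 51 = 28140 - \left(- \frac{1}{42}\right) 51 = 28140 - - \frac{17}{14} = 28140 + \frac{17}{14} = \frac{393977}{14}$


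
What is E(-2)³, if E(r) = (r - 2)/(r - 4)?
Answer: 8/27 ≈ 0.29630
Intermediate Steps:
E(r) = (-2 + r)/(-4 + r)
E(-2)³ = ((-2 - 2)/(-4 - 2))³ = (-4/(-6))³ = (-⅙*(-4))³ = (⅔)³ = 8/27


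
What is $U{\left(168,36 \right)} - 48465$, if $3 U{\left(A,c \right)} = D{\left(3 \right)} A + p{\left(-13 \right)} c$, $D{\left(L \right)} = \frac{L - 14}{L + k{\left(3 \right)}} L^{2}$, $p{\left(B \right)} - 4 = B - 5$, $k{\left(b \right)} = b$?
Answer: $-49557$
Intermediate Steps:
$p{\left(B \right)} = -1 + B$ ($p{\left(B \right)} = 4 + \left(B - 5\right) = 4 + \left(-5 + B\right) = -1 + B$)
$D{\left(L \right)} = \frac{L^{2} \left(-14 + L\right)}{3 + L}$ ($D{\left(L \right)} = \frac{L - 14}{L + 3} L^{2} = \frac{-14 + L}{3 + L} L^{2} = \frac{L^{2} \left(-14 + L\right)}{3 + L}$)
$U{\left(A,c \right)} = - \frac{14 c}{3} - \frac{11 A}{2}$ ($U{\left(A,c \right)} = \frac{\frac{3^{2} \left(-14 + 3\right)}{3 + 3} A + \left(-1 - 13\right) c}{3} = \frac{9 \cdot \frac{1}{6} \left(-11\right) A - 14 c}{3} = \frac{- \frac{33 A}{2} - 14 c}{3} = \frac{- 14 c - \frac{33 A}{2}}{3} = - \frac{14 c}{3} - \frac{11 A}{2}$)
$U{\left(168,36 \right)} - 48465 = \left(\left(- \frac{14}{3}\right) 36 - 924\right) - 48465 = \left(-168 - 924\right) - 48465 = -1092 - 48465 = -49557$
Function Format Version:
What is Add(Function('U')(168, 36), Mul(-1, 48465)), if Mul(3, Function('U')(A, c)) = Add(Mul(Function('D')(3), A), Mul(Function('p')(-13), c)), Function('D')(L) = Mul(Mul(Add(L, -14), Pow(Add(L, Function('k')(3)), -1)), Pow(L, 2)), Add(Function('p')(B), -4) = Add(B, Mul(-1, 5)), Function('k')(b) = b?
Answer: -49557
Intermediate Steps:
Function('p')(B) = Add(-1, B) (Function('p')(B) = Add(4, Add(B, Mul(-1, 5))) = Add(4, Add(B, -5)) = Add(4, Add(-5, B)) = Add(-1, B))
Function('D')(L) = Mul(Pow(L, 2), Pow(Add(3, L), -1), Add(-14, L)) (Function('D')(L) = Mul(Mul(Add(L, -14), Pow(Add(L, 3), -1)), Pow(L, 2)) = Mul(Mul(Add(-14, L), Pow(Add(3, L), -1)), Pow(L, 2)) = Mul(Mul(Pow(Add(3, L), -1), Add(-14, L)), Pow(L, 2)) = Mul(Pow(L, 2), Pow(Add(3, L), -1), Add(-14, L)))
Function('U')(A, c) = Add(Mul(Rational(-14, 3), c), Mul(Rational(-11, 2), A)) (Function('U')(A, c) = Mul(Rational(1, 3), Add(Mul(Mul(Pow(3, 2), Pow(Add(3, 3), -1), Add(-14, 3)), A), Mul(Add(-1, -13), c))) = Mul(Rational(1, 3), Add(Mul(Mul(9, Pow(6, -1), -11), A), Mul(-14, c))) = Mul(Rational(1, 3), Add(Mul(Mul(9, Rational(1, 6), -11), A), Mul(-14, c))) = Mul(Rational(1, 3), Add(Mul(Rational(-33, 2), A), Mul(-14, c))) = Mul(Rational(1, 3), Add(Mul(-14, c), Mul(Rational(-33, 2), A))) = Add(Mul(Rational(-14, 3), c), Mul(Rational(-11, 2), A)))
Add(Function('U')(168, 36), Mul(-1, 48465)) = Add(Add(Mul(Rational(-14, 3), 36), Mul(Rational(-11, 2), 168)), Mul(-1, 48465)) = Add(Add(-168, -924), -48465) = Add(-1092, -48465) = -49557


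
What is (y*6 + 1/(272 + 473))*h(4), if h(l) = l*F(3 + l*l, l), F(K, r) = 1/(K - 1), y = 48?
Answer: 429122/6705 ≈ 64.000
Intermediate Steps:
F(K, r) = 1/(-1 + K)
h(l) = l/(2 + l²) (h(l) = l/(-1 + (3 + l*l)) = l/(-1 + (3 + l²)) = l/(2 + l²))
(y*6 + 1/(272 + 473))*h(4) = (48*6 + 1/(272 + 473))*(4/(2 + 4²)) = (288 + 1/745)*(4/(2 + 16)) = (288 + 1/745)*(4/18) = 214561*(4*(1/18))/745 = (214561/745)*(2/9) = 429122/6705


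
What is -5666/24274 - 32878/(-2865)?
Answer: 390923741/34772505 ≈ 11.242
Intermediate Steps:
-5666/24274 - 32878/(-2865) = -5666*1/24274 - 32878*(-1/2865) = -2833/12137 + 32878/2865 = 390923741/34772505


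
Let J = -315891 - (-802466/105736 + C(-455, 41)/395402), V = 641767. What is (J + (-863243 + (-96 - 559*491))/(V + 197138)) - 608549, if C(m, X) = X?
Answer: -8105696358683200744949/8768282431287540 ≈ -9.2443e+5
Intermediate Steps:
J = -3301631246651449/10452056468 (J = -315891 - (-802466/105736 + 41/395402) = -315891 - (-802466*1/105736 + 41*(1/395402)) = -315891 - (-401233/52868 + 41/395402) = -315891 - 1*(-79323081539/10452056468) = -315891 + 79323081539/10452056468 = -3301631246651449/10452056468 ≈ -3.1588e+5)
(J + (-863243 + (-96 - 559*491))/(V + 197138)) - 608549 = (-3301631246651449/10452056468 + (-863243 + (-96 - 559*491))/(641767 + 197138)) - 608549 = (-3301631246651449/10452056468 + (-863243 + (-96 - 274469))/838905) - 608549 = (-3301631246651449/10452056468 + (-863243 - 274565)*(1/838905)) - 608549 = (-3301631246651449/10452056468 - 1137808*1/838905) - 608549 = (-3301631246651449/10452056468 - 1137808/838905) - 608549 = -2769766853405599565489/8768282431287540 - 608549 = -8105696358683200744949/8768282431287540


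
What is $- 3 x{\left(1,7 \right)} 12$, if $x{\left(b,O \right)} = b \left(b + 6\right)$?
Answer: $-252$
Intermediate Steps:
$x{\left(b,O \right)} = b \left(6 + b\right)$
$- 3 x{\left(1,7 \right)} 12 = - 3 \cdot 1 \left(6 + 1\right) 12 = - 3 \cdot 1 \cdot 7 \cdot 12 = \left(-3\right) 7 \cdot 12 = \left(-21\right) 12 = -252$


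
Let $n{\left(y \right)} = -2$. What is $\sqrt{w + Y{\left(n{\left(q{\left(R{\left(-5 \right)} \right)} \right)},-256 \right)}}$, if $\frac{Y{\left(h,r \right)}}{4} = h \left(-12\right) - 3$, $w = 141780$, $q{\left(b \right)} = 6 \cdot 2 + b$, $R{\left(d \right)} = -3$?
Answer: $2 \sqrt{35466} \approx 376.65$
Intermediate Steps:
$q{\left(b \right)} = 12 + b$
$Y{\left(h,r \right)} = -12 - 48 h$ ($Y{\left(h,r \right)} = 4 \left(h \left(-12\right) - 3\right) = 4 \left(- 12 h - 3\right) = 4 \left(-3 - 12 h\right) = -12 - 48 h$)
$\sqrt{w + Y{\left(n{\left(q{\left(R{\left(-5 \right)} \right)} \right)},-256 \right)}} = \sqrt{141780 - -84} = \sqrt{141780 + \left(-12 + 96\right)} = \sqrt{141780 + 84} = \sqrt{141864} = 2 \sqrt{35466}$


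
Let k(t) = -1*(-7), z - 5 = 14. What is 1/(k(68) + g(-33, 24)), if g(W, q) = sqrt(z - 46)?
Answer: 7/76 - 3*I*sqrt(3)/76 ≈ 0.092105 - 0.06837*I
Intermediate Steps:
z = 19 (z = 5 + 14 = 19)
k(t) = 7
g(W, q) = 3*I*sqrt(3) (g(W, q) = sqrt(19 - 46) = sqrt(-27) = 3*I*sqrt(3))
1/(k(68) + g(-33, 24)) = 1/(7 + 3*I*sqrt(3))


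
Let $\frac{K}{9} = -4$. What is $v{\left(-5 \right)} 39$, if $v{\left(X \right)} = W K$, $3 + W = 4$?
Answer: $-1404$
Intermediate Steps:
$W = 1$ ($W = -3 + 4 = 1$)
$K = -36$ ($K = 9 \left(-4\right) = -36$)
$v{\left(X \right)} = -36$ ($v{\left(X \right)} = 1 \left(-36\right) = -36$)
$v{\left(-5 \right)} 39 = \left(-36\right) 39 = -1404$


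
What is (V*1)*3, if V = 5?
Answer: 15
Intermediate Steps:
(V*1)*3 = (5*1)*3 = 5*3 = 15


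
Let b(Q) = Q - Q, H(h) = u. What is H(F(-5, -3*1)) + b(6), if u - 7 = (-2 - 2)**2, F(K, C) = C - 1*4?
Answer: 23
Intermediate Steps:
F(K, C) = -4 + C (F(K, C) = C - 4 = -4 + C)
u = 23 (u = 7 + (-2 - 2)**2 = 7 + (-4)**2 = 7 + 16 = 23)
H(h) = 23
b(Q) = 0
H(F(-5, -3*1)) + b(6) = 23 + 0 = 23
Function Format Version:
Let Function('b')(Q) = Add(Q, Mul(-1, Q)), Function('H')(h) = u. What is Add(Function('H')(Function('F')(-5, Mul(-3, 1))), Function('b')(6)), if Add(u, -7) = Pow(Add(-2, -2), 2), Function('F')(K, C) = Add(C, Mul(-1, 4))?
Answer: 23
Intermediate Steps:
Function('F')(K, C) = Add(-4, C) (Function('F')(K, C) = Add(C, -4) = Add(-4, C))
u = 23 (u = Add(7, Pow(Add(-2, -2), 2)) = Add(7, Pow(-4, 2)) = Add(7, 16) = 23)
Function('H')(h) = 23
Function('b')(Q) = 0
Add(Function('H')(Function('F')(-5, Mul(-3, 1))), Function('b')(6)) = Add(23, 0) = 23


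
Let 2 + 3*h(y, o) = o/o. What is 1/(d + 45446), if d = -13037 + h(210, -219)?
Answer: 3/97226 ≈ 3.0856e-5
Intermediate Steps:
h(y, o) = -⅓ (h(y, o) = -⅔ + (o/o)/3 = -⅔ + (⅓)*1 = -⅔ + ⅓ = -⅓)
d = -39112/3 (d = -13037 - ⅓ = -39112/3 ≈ -13037.)
1/(d + 45446) = 1/(-39112/3 + 45446) = 1/(97226/3) = 3/97226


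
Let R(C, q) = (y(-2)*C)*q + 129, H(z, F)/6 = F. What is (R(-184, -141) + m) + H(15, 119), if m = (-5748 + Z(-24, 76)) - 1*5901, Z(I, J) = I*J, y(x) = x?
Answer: -64518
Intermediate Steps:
H(z, F) = 6*F
R(C, q) = 129 - 2*C*q (R(C, q) = (-2*C)*q + 129 = -2*C*q + 129 = 129 - 2*C*q)
m = -13473 (m = (-5748 - 24*76) - 1*5901 = (-5748 - 1824) - 5901 = -7572 - 5901 = -13473)
(R(-184, -141) + m) + H(15, 119) = ((129 - 2*(-184)*(-141)) - 13473) + 6*119 = ((129 - 51888) - 13473) + 714 = (-51759 - 13473) + 714 = -65232 + 714 = -64518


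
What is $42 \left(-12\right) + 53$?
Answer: $-451$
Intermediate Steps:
$42 \left(-12\right) + 53 = -504 + 53 = -451$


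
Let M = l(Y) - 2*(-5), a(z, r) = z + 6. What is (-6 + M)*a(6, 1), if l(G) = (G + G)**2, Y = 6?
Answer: 1776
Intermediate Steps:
l(G) = 4*G**2 (l(G) = (2*G)**2 = 4*G**2)
a(z, r) = 6 + z
M = 154 (M = 4*6**2 - 2*(-5) = 4*36 + 10 = 144 + 10 = 154)
(-6 + M)*a(6, 1) = (-6 + 154)*(6 + 6) = 148*12 = 1776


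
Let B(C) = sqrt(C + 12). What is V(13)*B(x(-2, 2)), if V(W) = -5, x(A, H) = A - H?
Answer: -10*sqrt(2) ≈ -14.142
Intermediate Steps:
B(C) = sqrt(12 + C)
V(13)*B(x(-2, 2)) = -5*sqrt(12 + (-2 - 1*2)) = -5*sqrt(12 + (-2 - 2)) = -5*sqrt(12 - 4) = -10*sqrt(2)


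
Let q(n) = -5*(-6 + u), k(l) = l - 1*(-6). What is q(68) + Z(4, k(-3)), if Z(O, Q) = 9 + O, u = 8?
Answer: 3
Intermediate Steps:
k(l) = 6 + l (k(l) = l + 6 = 6 + l)
q(n) = -10 (q(n) = -5*(-6 + 8) = -5*2 = -10)
q(68) + Z(4, k(-3)) = -10 + (9 + 4) = -10 + 13 = 3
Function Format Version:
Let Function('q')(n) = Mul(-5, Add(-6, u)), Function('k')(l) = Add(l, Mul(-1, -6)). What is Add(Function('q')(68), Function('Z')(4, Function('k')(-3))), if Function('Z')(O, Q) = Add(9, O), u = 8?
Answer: 3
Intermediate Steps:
Function('k')(l) = Add(6, l) (Function('k')(l) = Add(l, 6) = Add(6, l))
Function('q')(n) = -10 (Function('q')(n) = Mul(-5, Add(-6, 8)) = Mul(-5, 2) = -10)
Add(Function('q')(68), Function('Z')(4, Function('k')(-3))) = Add(-10, Add(9, 4)) = Add(-10, 13) = 3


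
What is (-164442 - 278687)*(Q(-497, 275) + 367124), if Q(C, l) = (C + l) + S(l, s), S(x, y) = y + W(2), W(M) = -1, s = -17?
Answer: -162576940036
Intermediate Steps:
S(x, y) = -1 + y (S(x, y) = y - 1 = -1 + y)
Q(C, l) = -18 + C + l (Q(C, l) = (C + l) + (-1 - 17) = (C + l) - 18 = -18 + C + l)
(-164442 - 278687)*(Q(-497, 275) + 367124) = (-164442 - 278687)*((-18 - 497 + 275) + 367124) = -443129*(-240 + 367124) = -443129*366884 = -162576940036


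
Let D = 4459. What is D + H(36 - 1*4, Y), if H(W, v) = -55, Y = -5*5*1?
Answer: 4404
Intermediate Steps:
Y = -25 (Y = -25*1 = -25)
D + H(36 - 1*4, Y) = 4459 - 55 = 4404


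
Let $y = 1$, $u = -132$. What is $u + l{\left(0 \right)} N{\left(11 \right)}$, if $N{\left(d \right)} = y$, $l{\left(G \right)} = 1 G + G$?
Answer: $-132$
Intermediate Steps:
$l{\left(G \right)} = 2 G$ ($l{\left(G \right)} = G + G = 2 G$)
$N{\left(d \right)} = 1$
$u + l{\left(0 \right)} N{\left(11 \right)} = -132 + 2 \cdot 0 \cdot 1 = -132 + 0 \cdot 1 = -132 + 0 = -132$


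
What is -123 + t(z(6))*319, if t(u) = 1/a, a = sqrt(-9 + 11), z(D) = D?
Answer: -123 + 319*sqrt(2)/2 ≈ 102.57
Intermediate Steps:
a = sqrt(2) ≈ 1.4142
t(u) = sqrt(2)/2 (t(u) = 1/(sqrt(2)) = sqrt(2)/2)
-123 + t(z(6))*319 = -123 + (sqrt(2)/2)*319 = -123 + 319*sqrt(2)/2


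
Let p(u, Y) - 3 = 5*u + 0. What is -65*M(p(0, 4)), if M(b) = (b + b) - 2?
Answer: -260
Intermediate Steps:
p(u, Y) = 3 + 5*u (p(u, Y) = 3 + (5*u + 0) = 3 + 5*u)
M(b) = -2 + 2*b (M(b) = 2*b - 2 = -2 + 2*b)
-65*M(p(0, 4)) = -65*(-2 + 2*(3 + 5*0)) = -65*(-2 + 2*(3 + 0)) = -65*(-2 + 2*3) = -65*(-2 + 6) = -65*4 = -260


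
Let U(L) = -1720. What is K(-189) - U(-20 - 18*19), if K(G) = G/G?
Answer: 1721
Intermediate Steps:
K(G) = 1
K(-189) - U(-20 - 18*19) = 1 - 1*(-1720) = 1 + 1720 = 1721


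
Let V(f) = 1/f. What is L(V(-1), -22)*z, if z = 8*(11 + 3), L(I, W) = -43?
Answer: -4816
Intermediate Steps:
z = 112 (z = 8*14 = 112)
L(V(-1), -22)*z = -43*112 = -4816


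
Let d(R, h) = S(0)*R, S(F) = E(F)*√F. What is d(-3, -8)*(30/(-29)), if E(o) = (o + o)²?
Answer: 0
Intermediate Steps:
E(o) = 4*o² (E(o) = (2*o)² = 4*o²)
S(F) = 4*F^(5/2) (S(F) = (4*F²)*√F = 4*F^(5/2))
d(R, h) = 0 (d(R, h) = (4*0^(5/2))*R = (4*0)*R = 0*R = 0)
d(-3, -8)*(30/(-29)) = 0*(30/(-29)) = 0*(30*(-1/29)) = 0*(-30/29) = 0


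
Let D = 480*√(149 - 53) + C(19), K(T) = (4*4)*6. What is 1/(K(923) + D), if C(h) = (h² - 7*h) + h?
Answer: -343/22000751 + 1920*√6/22000751 ≈ 0.00019818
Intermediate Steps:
C(h) = h² - 6*h
K(T) = 96 (K(T) = 16*6 = 96)
D = 247 + 1920*√6 (D = 480*√(149 - 53) + 19*(-6 + 19) = 480*√96 + 19*13 = 480*(4*√6) + 247 = 1920*√6 + 247 = 247 + 1920*√6 ≈ 4950.0)
1/(K(923) + D) = 1/(96 + (247 + 1920*√6)) = 1/(343 + 1920*√6)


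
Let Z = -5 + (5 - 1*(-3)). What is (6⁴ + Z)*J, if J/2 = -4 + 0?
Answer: -10392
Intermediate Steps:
J = -8 (J = 2*(-4 + 0) = 2*(-4) = -8)
Z = 3 (Z = -5 + (5 + 3) = -5 + 8 = 3)
(6⁴ + Z)*J = (6⁴ + 3)*(-8) = (1296 + 3)*(-8) = 1299*(-8) = -10392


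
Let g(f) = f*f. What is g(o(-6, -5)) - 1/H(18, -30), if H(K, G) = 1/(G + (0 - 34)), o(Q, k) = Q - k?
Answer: 65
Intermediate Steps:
g(f) = f²
H(K, G) = 1/(-34 + G) (H(K, G) = 1/(G - 34) = 1/(-34 + G))
g(o(-6, -5)) - 1/H(18, -30) = (-6 - 1*(-5))² - 1/(1/(-34 - 30)) = (-6 + 5)² - 1/(1/(-64)) = (-1)² - 1/(-1/64) = 1 - 1*(-64) = 1 + 64 = 65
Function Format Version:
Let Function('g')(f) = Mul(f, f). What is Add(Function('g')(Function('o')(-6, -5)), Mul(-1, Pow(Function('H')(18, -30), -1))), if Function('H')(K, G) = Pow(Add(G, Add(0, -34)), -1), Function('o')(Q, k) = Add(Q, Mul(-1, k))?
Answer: 65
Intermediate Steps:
Function('g')(f) = Pow(f, 2)
Function('H')(K, G) = Pow(Add(-34, G), -1) (Function('H')(K, G) = Pow(Add(G, -34), -1) = Pow(Add(-34, G), -1))
Add(Function('g')(Function('o')(-6, -5)), Mul(-1, Pow(Function('H')(18, -30), -1))) = Add(Pow(Add(-6, Mul(-1, -5)), 2), Mul(-1, Pow(Pow(Add(-34, -30), -1), -1))) = Add(Pow(Add(-6, 5), 2), Mul(-1, Pow(Pow(-64, -1), -1))) = Add(Pow(-1, 2), Mul(-1, Pow(Rational(-1, 64), -1))) = Add(1, Mul(-1, -64)) = Add(1, 64) = 65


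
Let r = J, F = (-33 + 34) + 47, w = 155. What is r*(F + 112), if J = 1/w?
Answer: 32/31 ≈ 1.0323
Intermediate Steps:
F = 48 (F = 1 + 47 = 48)
J = 1/155 ≈ 0.0064516
r = 1/155 ≈ 0.0064516
r*(F + 112) = (48 + 112)/155 = (1/155)*160 = 32/31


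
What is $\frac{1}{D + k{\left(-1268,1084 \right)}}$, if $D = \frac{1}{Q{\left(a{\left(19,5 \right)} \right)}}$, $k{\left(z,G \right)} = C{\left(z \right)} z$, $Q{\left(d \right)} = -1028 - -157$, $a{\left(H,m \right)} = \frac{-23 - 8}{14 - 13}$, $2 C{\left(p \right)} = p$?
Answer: $\frac{871}{700207351} \approx 1.2439 \cdot 10^{-6}$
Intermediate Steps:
$C{\left(p \right)} = \frac{p}{2}$
$a{\left(H,m \right)} = -31$ ($a{\left(H,m \right)} = - \frac{31}{1} = \left(-31\right) 1 = -31$)
$Q{\left(d \right)} = -871$ ($Q{\left(d \right)} = -1028 + 157 = -871$)
$k{\left(z,G \right)} = \frac{z^{2}}{2}$ ($k{\left(z,G \right)} = \frac{z}{2} z = \frac{z^{2}}{2}$)
$D = - \frac{1}{871}$ ($D = \frac{1}{-871} = - \frac{1}{871} \approx -0.0011481$)
$\frac{1}{D + k{\left(-1268,1084 \right)}} = \frac{1}{- \frac{1}{871} + \frac{\left(-1268\right)^{2}}{2}} = \frac{1}{- \frac{1}{871} + \frac{1}{2} \cdot 1607824} = \frac{1}{- \frac{1}{871} + 803912} = \frac{1}{\frac{700207351}{871}} = \frac{871}{700207351}$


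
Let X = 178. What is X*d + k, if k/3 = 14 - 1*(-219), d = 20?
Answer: 4259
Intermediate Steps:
k = 699 (k = 3*(14 - 1*(-219)) = 3*(14 + 219) = 3*233 = 699)
X*d + k = 178*20 + 699 = 3560 + 699 = 4259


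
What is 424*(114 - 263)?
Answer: -63176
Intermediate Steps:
424*(114 - 263) = 424*(-149) = -63176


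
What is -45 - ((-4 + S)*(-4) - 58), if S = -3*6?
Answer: -75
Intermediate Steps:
S = -18
-45 - ((-4 + S)*(-4) - 58) = -45 - ((-4 - 18)*(-4) - 58) = -45 - (-22*(-4) - 58) = -45 - (88 - 58) = -45 - 1*30 = -45 - 30 = -75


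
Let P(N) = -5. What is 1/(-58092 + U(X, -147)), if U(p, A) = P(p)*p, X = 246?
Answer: -1/59322 ≈ -1.6857e-5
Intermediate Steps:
U(p, A) = -5*p
1/(-58092 + U(X, -147)) = 1/(-58092 - 5*246) = 1/(-58092 - 1230) = 1/(-59322) = -1/59322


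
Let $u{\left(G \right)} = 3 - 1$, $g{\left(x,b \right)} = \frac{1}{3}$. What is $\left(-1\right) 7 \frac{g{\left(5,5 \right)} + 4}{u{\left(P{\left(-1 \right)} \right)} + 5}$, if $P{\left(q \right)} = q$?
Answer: $- \frac{13}{3} \approx -4.3333$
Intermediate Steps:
$g{\left(x,b \right)} = \frac{1}{3}$
$u{\left(G \right)} = 2$
$\left(-1\right) 7 \frac{g{\left(5,5 \right)} + 4}{u{\left(P{\left(-1 \right)} \right)} + 5} = \left(-1\right) 7 \frac{\frac{1}{3} + 4}{2 + 5} = - 7 \frac{13}{3 \cdot 7} = - 7 \cdot \frac{13}{3} \cdot \frac{1}{7} = \left(-7\right) \frac{13}{21} = - \frac{13}{3}$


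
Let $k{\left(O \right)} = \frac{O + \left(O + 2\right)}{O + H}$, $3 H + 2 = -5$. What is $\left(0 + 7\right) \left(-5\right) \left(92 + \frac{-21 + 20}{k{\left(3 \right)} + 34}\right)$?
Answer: $- \frac{148085}{46} \approx -3219.2$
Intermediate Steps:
$H = - \frac{7}{3}$ ($H = - \frac{2}{3} + \frac{1}{3} \left(-5\right) = - \frac{2}{3} - \frac{5}{3} = - \frac{7}{3} \approx -2.3333$)
$k{\left(O \right)} = \frac{2 + 2 O}{- \frac{7}{3} + O}$ ($k{\left(O \right)} = \frac{O + \left(O + 2\right)}{O - \frac{7}{3}} = \frac{O + \left(2 + O\right)}{- \frac{7}{3} + O} = \frac{2 + 2 O}{- \frac{7}{3} + O}$)
$\left(0 + 7\right) \left(-5\right) \left(92 + \frac{-21 + 20}{k{\left(3 \right)} + 34}\right) = \left(0 + 7\right) \left(-5\right) \left(92 + \frac{-21 + 20}{\frac{6 \left(1 + 3\right)}{-7 + 3 \cdot 3} + 34}\right) = 7 \left(-5\right) \left(92 - \frac{1}{6 \frac{1}{-7 + 9} \cdot 4 + 34}\right) = - 35 \left(92 - \frac{1}{6 \cdot \frac{1}{2} \cdot 4 + 34}\right) = - 35 \left(92 - \frac{1}{12 + 34}\right) = - 35 \left(92 - \frac{1}{46}\right) = \left(-35\right) \frac{4231}{46} = - \frac{148085}{46}$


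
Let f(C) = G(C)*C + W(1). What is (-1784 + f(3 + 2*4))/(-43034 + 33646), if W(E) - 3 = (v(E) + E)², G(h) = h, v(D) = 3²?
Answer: 390/2347 ≈ 0.16617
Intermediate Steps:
v(D) = 9
W(E) = 3 + (9 + E)²
f(C) = 103 + C² (f(C) = C*C + (3 + (9 + 1)²) = C² + (3 + 10²) = C² + (3 + 100) = C² + 103 = 103 + C²)
(-1784 + f(3 + 2*4))/(-43034 + 33646) = (-1784 + (103 + (3 + 2*4)²))/(-43034 + 33646) = (-1784 + (103 + (3 + 8)²))/(-9388) = (-1784 + (103 + 11²))*(-1/9388) = (-1784 + (103 + 121))*(-1/9388) = (-1784 + 224)*(-1/9388) = -1560*(-1/9388) = 390/2347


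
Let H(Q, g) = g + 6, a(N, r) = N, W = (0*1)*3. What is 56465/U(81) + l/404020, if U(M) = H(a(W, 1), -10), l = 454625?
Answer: -285139635/20201 ≈ -14115.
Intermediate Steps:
W = 0 (W = 0*3 = 0)
H(Q, g) = 6 + g
U(M) = -4 (U(M) = 6 - 10 = -4)
56465/U(81) + l/404020 = 56465/(-4) + 454625/404020 = 56465*(-¼) + 454625*(1/404020) = -56465/4 + 90925/80804 = -285139635/20201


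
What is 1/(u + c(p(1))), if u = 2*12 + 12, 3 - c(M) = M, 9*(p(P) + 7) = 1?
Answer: 9/413 ≈ 0.021792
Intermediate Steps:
p(P) = -62/9 (p(P) = -7 + (⅑)*1 = -7 + ⅑ = -62/9)
c(M) = 3 - M
u = 36 (u = 24 + 12 = 36)
1/(u + c(p(1))) = 1/(36 + (3 - 1*(-62/9))) = 1/(36 + (3 + 62/9)) = 1/(36 + 89/9) = 1/(413/9) = 9/413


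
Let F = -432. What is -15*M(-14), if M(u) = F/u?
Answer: -3240/7 ≈ -462.86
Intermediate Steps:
M(u) = -432/u
-15*M(-14) = -(-6480)/(-14) = -(-6480)*(-1)/14 = -15*216/7 = -3240/7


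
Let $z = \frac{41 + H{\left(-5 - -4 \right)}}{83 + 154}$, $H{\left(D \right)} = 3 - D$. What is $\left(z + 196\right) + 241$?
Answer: $\frac{34538}{79} \approx 437.19$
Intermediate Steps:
$z = \frac{15}{79}$ ($z = \frac{41 + \left(3 - \left(-5 - -4\right)\right)}{83 + 154} = \frac{41 + \left(3 - \left(-5 + 4\right)\right)}{237} = \left(41 + \left(3 - -1\right)\right) \frac{1}{237} = \left(41 + \left(3 + 1\right)\right) \frac{1}{237} = \left(41 + 4\right) \frac{1}{237} = 45 \cdot \frac{1}{237} = \frac{15}{79} \approx 0.18987$)
$\left(z + 196\right) + 241 = \left(\frac{15}{79} + 196\right) + 241 = \frac{15499}{79} + 241 = \frac{34538}{79}$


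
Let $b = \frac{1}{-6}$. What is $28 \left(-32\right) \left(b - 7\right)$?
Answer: $\frac{19264}{3} \approx 6421.3$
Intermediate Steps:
$b = - \frac{1}{6} \approx -0.16667$
$28 \left(-32\right) \left(b - 7\right) = 28 \left(-32\right) \left(- \frac{1}{6} - 7\right) = - 896 \left(- \frac{1}{6} - 7\right) = \left(-896\right) \left(- \frac{43}{6}\right) = \frac{19264}{3}$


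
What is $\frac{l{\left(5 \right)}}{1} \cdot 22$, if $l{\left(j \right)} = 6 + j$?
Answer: $242$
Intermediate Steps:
$\frac{l{\left(5 \right)}}{1} \cdot 22 = \frac{6 + 5}{1} \cdot 22 = 11 \cdot 1 \cdot 22 = 11 \cdot 22 = 242$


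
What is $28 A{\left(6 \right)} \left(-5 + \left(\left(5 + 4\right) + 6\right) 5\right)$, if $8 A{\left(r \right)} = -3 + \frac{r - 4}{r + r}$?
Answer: $- \frac{4165}{6} \approx -694.17$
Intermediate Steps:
$A{\left(r \right)} = - \frac{3}{8} + \frac{-4 + r}{16 r}$ ($A{\left(r \right)} = \frac{-3 + \frac{r - 4}{r + r}}{8} = \frac{-3 + \frac{-4 + r}{2 r}}{8} = - \frac{3}{8} + \frac{-4 + r}{16 r}$)
$28 A{\left(6 \right)} \left(-5 + \left(\left(5 + 4\right) + 6\right) 5\right) = 28 \frac{-4 - 30}{16 \cdot 6} \left(-5 + \left(\left(5 + 4\right) + 6\right) 5\right) = 28 \cdot \frac{1}{16} \cdot \frac{1}{6} \left(-4 - 30\right) \left(-5 + \left(9 + 6\right) 5\right) = 28 \cdot \frac{1}{16} \cdot \frac{1}{6} \left(-34\right) \left(-5 + 15 \cdot 5\right) = 28 \left(- \frac{17}{48}\right) \left(-5 + 75\right) = \left(- \frac{119}{12}\right) 70 = - \frac{4165}{6}$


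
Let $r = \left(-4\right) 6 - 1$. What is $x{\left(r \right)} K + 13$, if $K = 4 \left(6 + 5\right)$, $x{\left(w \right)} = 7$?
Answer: $321$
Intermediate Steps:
$r = -25$ ($r = -24 - 1 = -25$)
$K = 44$ ($K = 4 \cdot 11 = 44$)
$x{\left(r \right)} K + 13 = 7 \cdot 44 + 13 = 308 + 13 = 321$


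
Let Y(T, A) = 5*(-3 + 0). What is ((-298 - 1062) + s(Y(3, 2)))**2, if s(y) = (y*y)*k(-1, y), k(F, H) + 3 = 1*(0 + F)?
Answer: 5107600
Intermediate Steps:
Y(T, A) = -15 (Y(T, A) = 5*(-3) = -15)
k(F, H) = -3 + F (k(F, H) = -3 + 1*(0 + F) = -3 + 1*F = -3 + F)
s(y) = -4*y**2 (s(y) = (y*y)*(-3 - 1) = y**2*(-4) = -4*y**2)
((-298 - 1062) + s(Y(3, 2)))**2 = ((-298 - 1062) - 4*(-15)**2)**2 = (-1360 - 4*225)**2 = (-1360 - 900)**2 = (-2260)**2 = 5107600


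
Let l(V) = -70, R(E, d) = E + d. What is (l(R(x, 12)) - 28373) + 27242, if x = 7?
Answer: -1201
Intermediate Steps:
(l(R(x, 12)) - 28373) + 27242 = (-70 - 28373) + 27242 = -28443 + 27242 = -1201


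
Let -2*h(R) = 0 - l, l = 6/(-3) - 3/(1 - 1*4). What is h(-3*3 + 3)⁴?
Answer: 1/16 ≈ 0.062500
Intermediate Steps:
l = -1 (l = 6*(-⅓) - 3/(1 - 4) = -2 - 3/(-3) = -2 - 3*(-⅓) = -2 + 1 = -1)
h(R) = -½ (h(R) = -(0 - 1*(-1))/2 = -(0 + 1)/2 = -½*1 = -½)
h(-3*3 + 3)⁴ = (-½)⁴ = 1/16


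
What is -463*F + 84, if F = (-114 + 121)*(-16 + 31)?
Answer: -48531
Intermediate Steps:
F = 105 (F = 7*15 = 105)
-463*F + 84 = -463*105 + 84 = -48615 + 84 = -48531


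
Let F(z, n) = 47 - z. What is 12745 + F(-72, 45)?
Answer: 12864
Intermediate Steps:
12745 + F(-72, 45) = 12745 + (47 - 1*(-72)) = 12745 + (47 + 72) = 12745 + 119 = 12864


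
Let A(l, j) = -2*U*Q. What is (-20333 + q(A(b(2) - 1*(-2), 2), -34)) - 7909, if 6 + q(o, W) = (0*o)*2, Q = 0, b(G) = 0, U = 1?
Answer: -28248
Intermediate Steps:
A(l, j) = 0 (A(l, j) = -2*0 = 0)
q(o, W) = -6 (q(o, W) = -6 + (0*o)*2 = -6 + 0*2 = -6 + 0 = -6)
(-20333 + q(A(b(2) - 1*(-2), 2), -34)) - 7909 = (-20333 - 6) - 7909 = -20339 - 7909 = -28248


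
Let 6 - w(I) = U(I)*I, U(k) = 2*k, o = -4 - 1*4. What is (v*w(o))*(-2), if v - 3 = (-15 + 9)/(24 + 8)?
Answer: 2745/4 ≈ 686.25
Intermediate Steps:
o = -8 (o = -4 - 4 = -8)
w(I) = 6 - 2*I² (w(I) = 6 - 2*I*I = 6 - 2*I²)
v = 45/16 (v = 3 + (-15 + 9)/(24 + 8) = 3 - 6/32 = 3 - 6*1/32 = 3 - 3/16 = 45/16 ≈ 2.8125)
(v*w(o))*(-2) = (45*(6 - 2*(-8)²)/16)*(-2) = (45*(6 - 2*64)/16)*(-2) = (45*(6 - 128)/16)*(-2) = ((45/16)*(-122))*(-2) = -2745/8*(-2) = 2745/4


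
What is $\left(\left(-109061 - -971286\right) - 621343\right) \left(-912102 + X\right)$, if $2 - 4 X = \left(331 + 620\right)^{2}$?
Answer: $- \frac{548344627887}{2} \approx -2.7417 \cdot 10^{11}$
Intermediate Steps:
$X = - \frac{904399}{4}$ ($X = \frac{1}{2} - \frac{\left(331 + 620\right)^{2}}{4} = \frac{1}{2} - \frac{951^{2}}{4} = \frac{1}{2} - \frac{904401}{4} = - \frac{904399}{4} \approx -2.261 \cdot 10^{5}$)
$\left(\left(-109061 - -971286\right) - 621343\right) \left(-912102 + X\right) = \left(\left(-109061 - -971286\right) - 621343\right) \left(-912102 - \frac{904399}{4}\right) = \left(\left(-109061 + 971286\right) - 621343\right) \left(- \frac{4552807}{4}\right) = \left(862225 - 621343\right) \left(- \frac{4552807}{4}\right) = 240882 \left(- \frac{4552807}{4}\right) = - \frac{548344627887}{2}$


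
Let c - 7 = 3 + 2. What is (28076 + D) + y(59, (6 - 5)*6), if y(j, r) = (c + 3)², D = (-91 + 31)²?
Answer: 31901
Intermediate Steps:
c = 12 (c = 7 + (3 + 2) = 7 + 5 = 12)
D = 3600 (D = (-60)² = 3600)
y(j, r) = 225 (y(j, r) = (12 + 3)² = 15² = 225)
(28076 + D) + y(59, (6 - 5)*6) = (28076 + 3600) + 225 = 31676 + 225 = 31901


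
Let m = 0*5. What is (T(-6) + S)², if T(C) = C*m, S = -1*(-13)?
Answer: 169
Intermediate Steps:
S = 13
m = 0
T(C) = 0 (T(C) = C*0 = 0)
(T(-6) + S)² = (0 + 13)² = 13² = 169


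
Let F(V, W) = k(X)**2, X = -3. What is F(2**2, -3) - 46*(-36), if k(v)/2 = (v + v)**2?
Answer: 6840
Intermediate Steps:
k(v) = 8*v**2 (k(v) = 2*(v + v)**2 = 2*(2*v)**2 = 2*(4*v**2) = 8*v**2)
F(V, W) = 5184 (F(V, W) = (8*(-3)**2)**2 = (8*9)**2 = 72**2 = 5184)
F(2**2, -3) - 46*(-36) = 5184 - 46*(-36) = 5184 + 1656 = 6840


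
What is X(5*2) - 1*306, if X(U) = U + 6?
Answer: -290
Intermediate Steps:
X(U) = 6 + U
X(5*2) - 1*306 = (6 + 5*2) - 1*306 = (6 + 10) - 306 = 16 - 306 = -290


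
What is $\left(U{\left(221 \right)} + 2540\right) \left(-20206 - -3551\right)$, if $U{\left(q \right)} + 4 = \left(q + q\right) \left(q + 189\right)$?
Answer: $-3060456180$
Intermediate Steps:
$U{\left(q \right)} = -4 + 2 q \left(189 + q\right)$ ($U{\left(q \right)} = -4 + \left(q + q\right) \left(q + 189\right) = -4 + 2 q \left(189 + q\right)$)
$\left(U{\left(221 \right)} + 2540\right) \left(-20206 - -3551\right) = \left(\left(-4 + 2 \cdot 221^{2} + 378 \cdot 221\right) + 2540\right) \left(-20206 - -3551\right) = \left(\left(-4 + 2 \cdot 48841 + 83538\right) + 2540\right) \left(-20206 + \left(3588 - 37\right)\right) = \left(\left(-4 + 97682 + 83538\right) + 2540\right) \left(-20206 + 3551\right) = \left(181216 + 2540\right) \left(-16655\right) = 183756 \left(-16655\right) = -3060456180$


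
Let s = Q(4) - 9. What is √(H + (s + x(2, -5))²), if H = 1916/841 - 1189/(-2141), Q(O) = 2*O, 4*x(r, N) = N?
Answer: √487036266481/248356 ≈ 2.8100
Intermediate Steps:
x(r, N) = N/4
H = 5102105/1800581 (H = 1916*(1/841) - 1189*(-1/2141) = 1916/841 + 1189/2141 = 5102105/1800581 ≈ 2.8336)
s = -1 (s = 2*4 - 9 = 8 - 9 = -1)
√(H + (s + x(2, -5))²) = √(5102105/1800581 + (-1 + (¼)*(-5))²) = √(5102105/1800581 + (-1 - 5/4)²) = √(5102105/1800581 + (-9/4)²) = √(5102105/1800581 + 81/16) = √(227480741/28809296) = √487036266481/248356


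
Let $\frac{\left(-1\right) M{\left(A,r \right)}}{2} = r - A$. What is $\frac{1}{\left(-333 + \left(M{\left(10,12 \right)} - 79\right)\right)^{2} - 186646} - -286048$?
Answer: $\frac{3887392319}{13590} \approx 2.8605 \cdot 10^{5}$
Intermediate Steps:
$M{\left(A,r \right)} = - 2 r + 2 A$ ($M{\left(A,r \right)} = - 2 \left(r - A\right) = - 2 r + 2 A$)
$\frac{1}{\left(-333 + \left(M{\left(10,12 \right)} - 79\right)\right)^{2} - 186646} - -286048 = \frac{1}{\left(-333 + \left(\left(\left(-2\right) 12 + 2 \cdot 10\right) - 79\right)\right)^{2} - 186646} - -286048 = \frac{1}{\left(-333 + \left(\left(-24 + 20\right) - 79\right)\right)^{2} - 186646} + 286048 = \frac{1}{\left(-333 - 83\right)^{2} - 186646} + 286048 = \frac{1}{\left(-416\right)^{2} - 186646} + 286048 = \frac{1}{173056 - 186646} + 286048 = \frac{1}{-13590} + 286048 = - \frac{1}{13590} + 286048 = \frac{3887392319}{13590}$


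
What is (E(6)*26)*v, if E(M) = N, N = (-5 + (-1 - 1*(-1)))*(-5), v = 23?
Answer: 14950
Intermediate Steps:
N = 25 (N = (-5 + (-1 + 1))*(-5) = (-5 + 0)*(-5) = -5*(-5) = 25)
E(M) = 25
(E(6)*26)*v = (25*26)*23 = 650*23 = 14950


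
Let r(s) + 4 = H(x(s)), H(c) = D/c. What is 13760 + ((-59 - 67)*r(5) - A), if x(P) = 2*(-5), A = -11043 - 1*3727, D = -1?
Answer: 145107/5 ≈ 29021.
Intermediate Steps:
A = -14770 (A = -11043 - 3727 = -14770)
x(P) = -10
H(c) = -1/c
r(s) = -39/10 (r(s) = -4 - 1/(-10) = -4 - 1*(-⅒) = -4 + ⅒ = -39/10)
13760 + ((-59 - 67)*r(5) - A) = 13760 + ((-59 - 67)*(-39/10) - 1*(-14770)) = 13760 + (-126*(-39/10) + 14770) = 13760 + (2457/5 + 14770) = 13760 + 76307/5 = 145107/5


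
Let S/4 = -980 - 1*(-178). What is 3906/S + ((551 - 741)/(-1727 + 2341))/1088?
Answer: -163121407/133940416 ≈ -1.2179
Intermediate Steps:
S = -3208 (S = 4*(-980 - 1*(-178)) = 4*(-980 + 178) = 4*(-802) = -3208)
3906/S + ((551 - 741)/(-1727 + 2341))/1088 = 3906/(-3208) + ((551 - 741)/(-1727 + 2341))/1088 = 3906*(-1/3208) - 190/614*(1/1088) = -1953/1604 - 190*1/614*(1/1088) = -1953/1604 - 95/307*1/1088 = -1953/1604 - 95/334016 = -163121407/133940416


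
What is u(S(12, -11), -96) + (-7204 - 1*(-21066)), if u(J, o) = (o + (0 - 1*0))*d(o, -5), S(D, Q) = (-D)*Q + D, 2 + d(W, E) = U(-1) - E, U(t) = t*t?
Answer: 13478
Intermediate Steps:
U(t) = t**2
d(W, E) = -1 - E (d(W, E) = -2 + ((-1)**2 - E) = -2 + (1 - E) = -1 - E)
S(D, Q) = D - D*Q (S(D, Q) = -D*Q + D = D - D*Q)
u(J, o) = 4*o (u(J, o) = (o + (0 - 1*0))*(-1 - 1*(-5)) = (o + (0 + 0))*(-1 + 5) = (o + 0)*4 = o*4 = 4*o)
u(S(12, -11), -96) + (-7204 - 1*(-21066)) = 4*(-96) + (-7204 - 1*(-21066)) = -384 + (-7204 + 21066) = -384 + 13862 = 13478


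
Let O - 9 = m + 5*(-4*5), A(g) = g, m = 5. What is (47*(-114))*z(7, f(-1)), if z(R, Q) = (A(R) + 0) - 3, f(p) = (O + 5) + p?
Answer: -21432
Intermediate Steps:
O = -86 (O = 9 + (5 + 5*(-4*5)) = 9 + (5 + 5*(-20)) = 9 + (5 - 100) = 9 - 95 = -86)
f(p) = -81 + p (f(p) = (-86 + 5) + p = -81 + p)
z(R, Q) = -3 + R (z(R, Q) = (R + 0) - 3 = R - 3 = -3 + R)
(47*(-114))*z(7, f(-1)) = (47*(-114))*(-3 + 7) = -5358*4 = -21432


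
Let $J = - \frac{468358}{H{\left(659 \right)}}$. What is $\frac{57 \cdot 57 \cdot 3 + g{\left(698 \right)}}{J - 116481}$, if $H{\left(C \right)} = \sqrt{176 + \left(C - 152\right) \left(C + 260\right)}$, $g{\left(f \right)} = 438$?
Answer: $- \frac{110594520027873}{1264773043951237} + \frac{954045246 \sqrt{466109}}{1264773043951237} \approx -0.086927$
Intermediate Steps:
$H{\left(C \right)} = \sqrt{176 + \left(-152 + C\right) \left(260 + C\right)}$
$J = - \frac{468358 \sqrt{466109}}{466109}$ ($J = - \frac{468358}{\sqrt{-39344 + 659^{2} + 108 \cdot 659}} = - \frac{468358}{\sqrt{-39344 + 434281 + 71172}} = - \frac{468358}{\sqrt{466109}} = - 468358 \frac{\sqrt{466109}}{466109} = - \frac{468358 \sqrt{466109}}{466109} \approx -686.02$)
$\frac{57 \cdot 57 \cdot 3 + g{\left(698 \right)}}{J - 116481} = \frac{57 \cdot 57 \cdot 3 + 438}{- \frac{468358 \sqrt{466109}}{466109} - 116481} = \frac{3249 \cdot 3 + 438}{-116481 - \frac{468358 \sqrt{466109}}{466109}} = \frac{9747 + 438}{-116481 - \frac{468358 \sqrt{466109}}{466109}} = \frac{10185}{-116481 - \frac{468358 \sqrt{466109}}{466109}}$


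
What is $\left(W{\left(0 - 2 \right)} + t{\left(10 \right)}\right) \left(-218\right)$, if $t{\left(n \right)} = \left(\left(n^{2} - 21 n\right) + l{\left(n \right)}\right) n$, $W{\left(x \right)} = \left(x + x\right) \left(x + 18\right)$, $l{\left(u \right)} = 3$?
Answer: $247212$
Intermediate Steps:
$W{\left(x \right)} = 2 x \left(18 + x\right)$
$t{\left(n \right)} = n \left(3 + n^{2} - 21 n\right)$ ($t{\left(n \right)} = \left(\left(n^{2} - 21 n\right) + 3\right) n = \left(3 + n^{2} - 21 n\right) n = n \left(3 + n^{2} - 21 n\right)$)
$\left(W{\left(0 - 2 \right)} + t{\left(10 \right)}\right) \left(-218\right) = \left(2 \left(0 - 2\right) \left(18 + \left(0 - 2\right)\right) + 10 \left(3 + 10^{2} - 210\right)\right) \left(-218\right) = \left(2 \left(-2\right) \left(18 - 2\right) + 10 \left(3 + 100 - 210\right)\right) \left(-218\right) = \left(2 \left(-2\right) 16 + 10 \left(-107\right)\right) \left(-218\right) = \left(-64 - 1070\right) \left(-218\right) = \left(-1134\right) \left(-218\right) = 247212$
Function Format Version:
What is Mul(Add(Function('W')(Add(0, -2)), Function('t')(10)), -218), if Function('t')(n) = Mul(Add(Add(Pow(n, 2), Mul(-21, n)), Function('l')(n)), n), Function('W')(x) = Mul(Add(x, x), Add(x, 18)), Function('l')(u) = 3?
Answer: 247212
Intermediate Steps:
Function('W')(x) = Mul(2, x, Add(18, x)) (Function('W')(x) = Mul(Mul(2, x), Add(18, x)) = Mul(2, x, Add(18, x)))
Function('t')(n) = Mul(n, Add(3, Pow(n, 2), Mul(-21, n))) (Function('t')(n) = Mul(Add(Add(Pow(n, 2), Mul(-21, n)), 3), n) = Mul(Add(3, Pow(n, 2), Mul(-21, n)), n) = Mul(n, Add(3, Pow(n, 2), Mul(-21, n))))
Mul(Add(Function('W')(Add(0, -2)), Function('t')(10)), -218) = Mul(Add(Mul(2, Add(0, -2), Add(18, Add(0, -2))), Mul(10, Add(3, Pow(10, 2), Mul(-21, 10)))), -218) = Mul(Add(Mul(2, -2, Add(18, -2)), Mul(10, Add(3, 100, -210))), -218) = Mul(Add(Mul(2, -2, 16), Mul(10, -107)), -218) = Mul(Add(-64, -1070), -218) = Mul(-1134, -218) = 247212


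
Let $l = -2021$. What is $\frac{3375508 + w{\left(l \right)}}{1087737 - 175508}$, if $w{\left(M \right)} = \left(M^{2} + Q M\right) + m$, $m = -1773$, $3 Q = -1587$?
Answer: $\frac{8527285}{912229} \approx 9.3477$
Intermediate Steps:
$Q = -529$ ($Q = \frac{1}{3} \left(-1587\right) = -529$)
$w{\left(M \right)} = -1773 + M^{2} - 529 M$ ($w{\left(M \right)} = \left(M^{2} - 529 M\right) - 1773 = -1773 + M^{2} - 529 M$)
$\frac{3375508 + w{\left(l \right)}}{1087737 - 175508} = \frac{3375508 - \left(-1067336 - 4084441\right)}{1087737 - 175508} = \frac{3375508 + \left(-1773 + 4084441 + 1069109\right)}{912229} = \left(3375508 + 5151777\right) \frac{1}{912229} = 8527285 \cdot \frac{1}{912229} = \frac{8527285}{912229}$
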